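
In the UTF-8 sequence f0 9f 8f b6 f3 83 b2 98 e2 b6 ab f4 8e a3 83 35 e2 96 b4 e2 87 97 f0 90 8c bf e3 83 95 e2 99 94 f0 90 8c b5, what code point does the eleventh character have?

U+10335

Offset 0: leading byte 0xF0 = 11110000 → 4-byte char #1 = F0 9F 8F B6.
Offset 4: leading byte 0xF3 = 11110011 → 4-byte char #2 = F3 83 B2 98.
Offset 8: leading byte 0xE2 = 11100010 → 3-byte char #3 = E2 B6 AB.
Offset 11: leading byte 0xF4 = 11110100 → 4-byte char #4 = F4 8E A3 83.
Offset 15: leading byte 0x35 = 00110101 → 1-byte char #5 = 35.
Offset 16: leading byte 0xE2 = 11100010 → 3-byte char #6 = E2 96 B4.
Offset 19: leading byte 0xE2 = 11100010 → 3-byte char #7 = E2 87 97.
Offset 22: leading byte 0xF0 = 11110000 → 4-byte char #8 = F0 90 8C BF.
Offset 26: leading byte 0xE3 = 11100011 → 3-byte char #9 = E3 83 95.
Offset 29: leading byte 0xE2 = 11100010 → 3-byte char #10 = E2 99 94.
Offset 32: leading byte 0xF0 = 11110000 → 4-byte char #11 = F0 90 8C B5.
Leading byte 0xF0 = 11110000 matches 11110xxx → 4-byte sequence.
Byte 1: 0xF0 = 11110000, payload 000 (3 bits).
Byte 2: 0x90 = 10010000 (10xxxxxx ✓), payload 010000.
Byte 3: 0x8C = 10001100 (10xxxxxx ✓), payload 001100.
Byte 4: 0xB5 = 10110101 (10xxxxxx ✓), payload 110101.
Concatenate: 000010000001100110101 = 0x10335 (21 bits → U+10335).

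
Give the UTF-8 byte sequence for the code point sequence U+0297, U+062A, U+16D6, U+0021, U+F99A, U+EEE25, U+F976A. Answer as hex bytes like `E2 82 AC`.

U+0297: 2-byte form → CA 97.
U+062A: 2-byte form → D8 AA.
U+16D6: 3-byte form → E1 9B 96.
U+0021: 1-byte form → 21.
U+F99A: 3-byte form → EF A6 9A.
U+EEE25: 4-byte form → F3 AE B8 A5.
U+F976A: 4-byte form → F3 B9 9D AA.
Concatenated (19 bytes): CA 97 D8 AA E1 9B 96 21 EF A6 9A F3 AE B8 A5 F3 B9 9D AA.

CA 97 D8 AA E1 9B 96 21 EF A6 9A F3 AE B8 A5 F3 B9 9D AA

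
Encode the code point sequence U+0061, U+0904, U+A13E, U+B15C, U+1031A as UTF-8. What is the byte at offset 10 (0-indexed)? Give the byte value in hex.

0xF0

U+0061 → 1-byte form 61 at offsets 0–0.
U+0904 → 3-byte form E0 A4 84 at offsets 1–3.
U+A13E → 3-byte form EA 84 BE at offsets 4–6.
U+B15C → 3-byte form EB 85 9C at offsets 7–9.
U+1031A → 4-byte form F0 90 8C 9A at offsets 10–13.
Offset 10 falls in char 5's range; it's byte 1 of F0 90 8C 9A = 0xF0.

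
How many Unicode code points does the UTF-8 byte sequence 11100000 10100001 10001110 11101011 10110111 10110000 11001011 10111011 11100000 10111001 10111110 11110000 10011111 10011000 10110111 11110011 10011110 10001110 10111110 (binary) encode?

6

Byte at offset 0: 0xE0 = 11100000 → 3-byte char (#1). Advance 3.
Byte at offset 3: 0xEB = 11101011 → 3-byte char (#2). Advance 3.
Byte at offset 6: 0xCB = 11001011 → 2-byte char (#3). Advance 2.
Byte at offset 8: 0xE0 = 11100000 → 3-byte char (#4). Advance 3.
Byte at offset 11: 0xF0 = 11110000 → 4-byte char (#5). Advance 4.
Byte at offset 15: 0xF3 = 11110011 → 4-byte char (#6). Advance 4.
Reached end at offset 19 after 6 code points.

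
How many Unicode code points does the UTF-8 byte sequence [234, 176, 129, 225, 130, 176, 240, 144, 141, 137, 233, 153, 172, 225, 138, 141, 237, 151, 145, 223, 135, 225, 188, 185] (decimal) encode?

8

Byte at offset 0: 0xEA = 11101010 → 3-byte char (#1). Advance 3.
Byte at offset 3: 0xE1 = 11100001 → 3-byte char (#2). Advance 3.
Byte at offset 6: 0xF0 = 11110000 → 4-byte char (#3). Advance 4.
Byte at offset 10: 0xE9 = 11101001 → 3-byte char (#4). Advance 3.
Byte at offset 13: 0xE1 = 11100001 → 3-byte char (#5). Advance 3.
Byte at offset 16: 0xED = 11101101 → 3-byte char (#6). Advance 3.
Byte at offset 19: 0xDF = 11011111 → 2-byte char (#7). Advance 2.
Byte at offset 21: 0xE1 = 11100001 → 3-byte char (#8). Advance 3.
Reached end at offset 24 after 8 code points.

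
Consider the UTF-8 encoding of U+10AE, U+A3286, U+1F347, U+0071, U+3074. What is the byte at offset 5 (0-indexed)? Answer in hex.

U+10AE → 3-byte form E1 82 AE at offsets 0–2.
U+A3286 → 4-byte form F2 A3 8A 86 at offsets 3–6.
Offset 5 falls in char 2's range; it's byte 3 of F2 A3 8A 86 = 0x8A.

0x8A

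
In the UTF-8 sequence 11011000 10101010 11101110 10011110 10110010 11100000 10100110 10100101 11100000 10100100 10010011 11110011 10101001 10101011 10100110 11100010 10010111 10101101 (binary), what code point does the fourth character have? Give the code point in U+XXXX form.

U+0913

Offset 0: leading byte 0xD8 = 11011000 → 2-byte char #1 = D8 AA.
Offset 2: leading byte 0xEE = 11101110 → 3-byte char #2 = EE 9E B2.
Offset 5: leading byte 0xE0 = 11100000 → 3-byte char #3 = E0 A6 A5.
Offset 8: leading byte 0xE0 = 11100000 → 3-byte char #4 = E0 A4 93.
Leading byte 0xE0 = 11100000 matches 1110xxxx → 3-byte sequence.
Byte 1: 0xE0 = 11100000, payload 0000 (4 bits).
Byte 2: 0xA4 = 10100100 (10xxxxxx ✓), payload 100100.
Byte 3: 0x93 = 10010011 (10xxxxxx ✓), payload 010011.
Concatenate: 0000100100010011 = 0x913 (16 bits → U+0913).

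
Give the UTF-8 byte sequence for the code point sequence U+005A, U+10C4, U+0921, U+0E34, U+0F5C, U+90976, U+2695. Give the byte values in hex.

U+005A: 1-byte form → 5A.
U+10C4: 3-byte form → E1 83 84.
U+0921: 3-byte form → E0 A4 A1.
U+0E34: 3-byte form → E0 B8 B4.
U+0F5C: 3-byte form → E0 BD 9C.
U+90976: 4-byte form → F2 90 A5 B6.
U+2695: 3-byte form → E2 9A 95.
Concatenated (20 bytes): 5A E1 83 84 E0 A4 A1 E0 B8 B4 E0 BD 9C F2 90 A5 B6 E2 9A 95.

5A E1 83 84 E0 A4 A1 E0 B8 B4 E0 BD 9C F2 90 A5 B6 E2 9A 95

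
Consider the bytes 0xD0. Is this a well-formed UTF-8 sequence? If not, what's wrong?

Leading byte 0xD0 = 11010000 → 2-byte form, but only 1 byte is present.

invalid (sequence truncated)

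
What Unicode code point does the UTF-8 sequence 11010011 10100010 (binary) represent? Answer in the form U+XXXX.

U+04E2

Leading byte 0xD3 = 11010011 matches 110xxxxx → 2-byte sequence.
Byte 1: 0xD3 = 11010011, payload 10011 (5 bits).
Byte 2: 0xA2 = 10100010 (10xxxxxx ✓), payload 100010.
Concatenate: 10011100010 = 0x4E2 (11 bits → U+04E2).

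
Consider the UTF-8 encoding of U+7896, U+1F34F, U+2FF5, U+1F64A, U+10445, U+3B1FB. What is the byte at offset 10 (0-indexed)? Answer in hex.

0xF0

U+7896 → 3-byte form E7 A2 96 at offsets 0–2.
U+1F34F → 4-byte form F0 9F 8D 8F at offsets 3–6.
U+2FF5 → 3-byte form E2 BF B5 at offsets 7–9.
U+1F64A → 4-byte form F0 9F 99 8A at offsets 10–13.
Offset 10 falls in char 4's range; it's byte 1 of F0 9F 99 8A = 0xF0.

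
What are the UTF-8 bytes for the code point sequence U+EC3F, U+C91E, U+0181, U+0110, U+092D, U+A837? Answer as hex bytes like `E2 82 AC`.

U+EC3F: 3-byte form → EE B0 BF.
U+C91E: 3-byte form → EC A4 9E.
U+0181: 2-byte form → C6 81.
U+0110: 2-byte form → C4 90.
U+092D: 3-byte form → E0 A4 AD.
U+A837: 3-byte form → EA A0 B7.
Concatenated (16 bytes): EE B0 BF EC A4 9E C6 81 C4 90 E0 A4 AD EA A0 B7.

EE B0 BF EC A4 9E C6 81 C4 90 E0 A4 AD EA A0 B7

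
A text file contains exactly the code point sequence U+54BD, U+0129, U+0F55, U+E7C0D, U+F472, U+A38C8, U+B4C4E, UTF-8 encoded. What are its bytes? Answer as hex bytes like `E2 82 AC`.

E5 92 BD C4 A9 E0 BD 95 F3 A7 B0 8D EF 91 B2 F2 A3 A3 88 F2 B4 B1 8E

U+54BD: 3-byte form → E5 92 BD.
U+0129: 2-byte form → C4 A9.
U+0F55: 3-byte form → E0 BD 95.
U+E7C0D: 4-byte form → F3 A7 B0 8D.
U+F472: 3-byte form → EF 91 B2.
U+A38C8: 4-byte form → F2 A3 A3 88.
U+B4C4E: 4-byte form → F2 B4 B1 8E.
Concatenated (23 bytes): E5 92 BD C4 A9 E0 BD 95 F3 A7 B0 8D EF 91 B2 F2 A3 A3 88 F2 B4 B1 8E.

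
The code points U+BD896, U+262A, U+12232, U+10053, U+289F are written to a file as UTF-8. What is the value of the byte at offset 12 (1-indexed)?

0xF0

1-indexed offset 12 is 0-indexed offset 11.
U+BD896 → 4-byte form F2 BD A2 96 at offsets 0–3.
U+262A → 3-byte form E2 98 AA at offsets 4–6.
U+12232 → 4-byte form F0 92 88 B2 at offsets 7–10.
U+10053 → 4-byte form F0 90 81 93 at offsets 11–14.
Offset 11 falls in char 4's range; it's byte 1 of F0 90 81 93 = 0xF0.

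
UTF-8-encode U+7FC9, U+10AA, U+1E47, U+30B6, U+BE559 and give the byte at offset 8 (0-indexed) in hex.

0x87

U+7FC9 → 3-byte form E7 BF 89 at offsets 0–2.
U+10AA → 3-byte form E1 82 AA at offsets 3–5.
U+1E47 → 3-byte form E1 B9 87 at offsets 6–8.
Offset 8 falls in char 3's range; it's byte 3 of E1 B9 87 = 0x87.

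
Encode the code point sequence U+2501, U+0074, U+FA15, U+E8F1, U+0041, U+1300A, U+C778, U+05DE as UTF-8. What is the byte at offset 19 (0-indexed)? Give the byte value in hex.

U+2501 → 3-byte form E2 94 81 at offsets 0–2.
U+0074 → 1-byte form 74 at offsets 3–3.
U+FA15 → 3-byte form EF A8 95 at offsets 4–6.
U+E8F1 → 3-byte form EE A3 B1 at offsets 7–9.
U+0041 → 1-byte form 41 at offsets 10–10.
U+1300A → 4-byte form F0 93 80 8A at offsets 11–14.
U+C778 → 3-byte form EC 9D B8 at offsets 15–17.
U+05DE → 2-byte form D7 9E at offsets 18–19.
Offset 19 falls in char 8's range; it's byte 2 of D7 9E = 0x9E.

0x9E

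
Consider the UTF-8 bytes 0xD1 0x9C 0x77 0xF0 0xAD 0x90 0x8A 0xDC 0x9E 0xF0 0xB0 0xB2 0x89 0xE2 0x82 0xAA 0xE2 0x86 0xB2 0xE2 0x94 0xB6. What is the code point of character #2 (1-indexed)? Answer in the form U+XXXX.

U+0077

Offset 0: leading byte 0xD1 = 11010001 → 2-byte char #1 = D1 9C.
Offset 2: leading byte 0x77 = 01110111 → 1-byte char #2 = 77.
Leading byte 0x77 = 01110111 matches 0xxxxxxx → 1-byte sequence.
Byte 1: 0x77 = 01110111, payload 1110111 (7 bits).
Concatenate: 1110111 = 0x77 (7 bits → U+0077).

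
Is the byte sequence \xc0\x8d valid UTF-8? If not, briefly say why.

Leading byte 0xC0 = 11000000 → 2-byte form.
Continuation bytes all match 10xxxxxx. Payload decodes to 0xD.
But 0xD < 0x80, the minimum for a 2-byte sequence — this is an overlong encoding.

invalid (overlong encoding)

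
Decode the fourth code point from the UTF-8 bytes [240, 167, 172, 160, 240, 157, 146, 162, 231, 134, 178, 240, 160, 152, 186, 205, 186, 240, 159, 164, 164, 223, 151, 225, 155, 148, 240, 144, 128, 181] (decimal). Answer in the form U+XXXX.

Offset 0: leading byte 0xF0 = 11110000 → 4-byte char #1 = F0 A7 AC A0.
Offset 4: leading byte 0xF0 = 11110000 → 4-byte char #2 = F0 9D 92 A2.
Offset 8: leading byte 0xE7 = 11100111 → 3-byte char #3 = E7 86 B2.
Offset 11: leading byte 0xF0 = 11110000 → 4-byte char #4 = F0 A0 98 BA.
Leading byte 0xF0 = 11110000 matches 11110xxx → 4-byte sequence.
Byte 1: 0xF0 = 11110000, payload 000 (3 bits).
Byte 2: 0xA0 = 10100000 (10xxxxxx ✓), payload 100000.
Byte 3: 0x98 = 10011000 (10xxxxxx ✓), payload 011000.
Byte 4: 0xBA = 10111010 (10xxxxxx ✓), payload 111010.
Concatenate: 000100000011000111010 = 0x2063A (21 bits → U+2063A).

U+2063A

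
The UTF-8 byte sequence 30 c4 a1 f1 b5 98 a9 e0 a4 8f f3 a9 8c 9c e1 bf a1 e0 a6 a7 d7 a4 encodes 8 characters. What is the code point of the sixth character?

Offset 0: leading byte 0x30 = 00110000 → 1-byte char #1 = 30.
Offset 1: leading byte 0xC4 = 11000100 → 2-byte char #2 = C4 A1.
Offset 3: leading byte 0xF1 = 11110001 → 4-byte char #3 = F1 B5 98 A9.
Offset 7: leading byte 0xE0 = 11100000 → 3-byte char #4 = E0 A4 8F.
Offset 10: leading byte 0xF3 = 11110011 → 4-byte char #5 = F3 A9 8C 9C.
Offset 14: leading byte 0xE1 = 11100001 → 3-byte char #6 = E1 BF A1.
Leading byte 0xE1 = 11100001 matches 1110xxxx → 3-byte sequence.
Byte 1: 0xE1 = 11100001, payload 0001 (4 bits).
Byte 2: 0xBF = 10111111 (10xxxxxx ✓), payload 111111.
Byte 3: 0xA1 = 10100001 (10xxxxxx ✓), payload 100001.
Concatenate: 0001111111100001 = 0x1FE1 (16 bits → U+1FE1).

U+1FE1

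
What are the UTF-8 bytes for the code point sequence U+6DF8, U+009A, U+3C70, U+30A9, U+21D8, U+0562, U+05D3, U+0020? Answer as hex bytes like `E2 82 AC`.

E6 B7 B8 C2 9A E3 B1 B0 E3 82 A9 E2 87 98 D5 A2 D7 93 20

U+6DF8: 3-byte form → E6 B7 B8.
U+009A: 2-byte form → C2 9A.
U+3C70: 3-byte form → E3 B1 B0.
U+30A9: 3-byte form → E3 82 A9.
U+21D8: 3-byte form → E2 87 98.
U+0562: 2-byte form → D5 A2.
U+05D3: 2-byte form → D7 93.
U+0020: 1-byte form → 20.
Concatenated (19 bytes): E6 B7 B8 C2 9A E3 B1 B0 E3 82 A9 E2 87 98 D5 A2 D7 93 20.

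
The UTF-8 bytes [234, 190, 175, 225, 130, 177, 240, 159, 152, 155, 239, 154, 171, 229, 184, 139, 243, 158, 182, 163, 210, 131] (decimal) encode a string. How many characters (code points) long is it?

7

Byte at offset 0: 0xEA = 11101010 → 3-byte char (#1). Advance 3.
Byte at offset 3: 0xE1 = 11100001 → 3-byte char (#2). Advance 3.
Byte at offset 6: 0xF0 = 11110000 → 4-byte char (#3). Advance 4.
Byte at offset 10: 0xEF = 11101111 → 3-byte char (#4). Advance 3.
Byte at offset 13: 0xE5 = 11100101 → 3-byte char (#5). Advance 3.
Byte at offset 16: 0xF3 = 11110011 → 4-byte char (#6). Advance 4.
Byte at offset 20: 0xD2 = 11010010 → 2-byte char (#7). Advance 2.
Reached end at offset 22 after 7 code points.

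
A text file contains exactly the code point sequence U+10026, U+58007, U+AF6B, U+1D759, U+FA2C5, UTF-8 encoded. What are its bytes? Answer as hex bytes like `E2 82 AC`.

F0 90 80 A6 F1 98 80 87 EA BD AB F0 9D 9D 99 F3 BA 8B 85

U+10026: 4-byte form → F0 90 80 A6.
U+58007: 4-byte form → F1 98 80 87.
U+AF6B: 3-byte form → EA BD AB.
U+1D759: 4-byte form → F0 9D 9D 99.
U+FA2C5: 4-byte form → F3 BA 8B 85.
Concatenated (19 bytes): F0 90 80 A6 F1 98 80 87 EA BD AB F0 9D 9D 99 F3 BA 8B 85.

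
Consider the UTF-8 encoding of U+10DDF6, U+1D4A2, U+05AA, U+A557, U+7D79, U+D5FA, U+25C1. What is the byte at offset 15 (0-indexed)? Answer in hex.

U+10DDF6 → 4-byte form F4 8D B7 B6 at offsets 0–3.
U+1D4A2 → 4-byte form F0 9D 92 A2 at offsets 4–7.
U+05AA → 2-byte form D6 AA at offsets 8–9.
U+A557 → 3-byte form EA 95 97 at offsets 10–12.
U+7D79 → 3-byte form E7 B5 B9 at offsets 13–15.
Offset 15 falls in char 5's range; it's byte 3 of E7 B5 B9 = 0xB9.

0xB9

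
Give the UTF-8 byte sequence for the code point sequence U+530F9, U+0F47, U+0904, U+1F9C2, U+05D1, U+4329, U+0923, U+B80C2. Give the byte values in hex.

F1 93 83 B9 E0 BD 87 E0 A4 84 F0 9F A7 82 D7 91 E4 8C A9 E0 A4 A3 F2 B8 83 82

U+530F9: 4-byte form → F1 93 83 B9.
U+0F47: 3-byte form → E0 BD 87.
U+0904: 3-byte form → E0 A4 84.
U+1F9C2: 4-byte form → F0 9F A7 82.
U+05D1: 2-byte form → D7 91.
U+4329: 3-byte form → E4 8C A9.
U+0923: 3-byte form → E0 A4 A3.
U+B80C2: 4-byte form → F2 B8 83 82.
Concatenated (26 bytes): F1 93 83 B9 E0 BD 87 E0 A4 84 F0 9F A7 82 D7 91 E4 8C A9 E0 A4 A3 F2 B8 83 82.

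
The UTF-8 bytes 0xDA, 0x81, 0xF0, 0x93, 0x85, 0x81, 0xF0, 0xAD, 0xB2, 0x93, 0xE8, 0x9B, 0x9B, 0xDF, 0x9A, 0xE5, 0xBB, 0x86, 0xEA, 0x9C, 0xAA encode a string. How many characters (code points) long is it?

7

Byte at offset 0: 0xDA = 11011010 → 2-byte char (#1). Advance 2.
Byte at offset 2: 0xF0 = 11110000 → 4-byte char (#2). Advance 4.
Byte at offset 6: 0xF0 = 11110000 → 4-byte char (#3). Advance 4.
Byte at offset 10: 0xE8 = 11101000 → 3-byte char (#4). Advance 3.
Byte at offset 13: 0xDF = 11011111 → 2-byte char (#5). Advance 2.
Byte at offset 15: 0xE5 = 11100101 → 3-byte char (#6). Advance 3.
Byte at offset 18: 0xEA = 11101010 → 3-byte char (#7). Advance 3.
Reached end at offset 21 after 7 code points.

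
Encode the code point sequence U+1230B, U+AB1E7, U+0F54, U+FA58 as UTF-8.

U+1230B: 4-byte form → F0 92 8C 8B.
U+AB1E7: 4-byte form → F2 AB 87 A7.
U+0F54: 3-byte form → E0 BD 94.
U+FA58: 3-byte form → EF A9 98.
Concatenated (14 bytes): F0 92 8C 8B F2 AB 87 A7 E0 BD 94 EF A9 98.

F0 92 8C 8B F2 AB 87 A7 E0 BD 94 EF A9 98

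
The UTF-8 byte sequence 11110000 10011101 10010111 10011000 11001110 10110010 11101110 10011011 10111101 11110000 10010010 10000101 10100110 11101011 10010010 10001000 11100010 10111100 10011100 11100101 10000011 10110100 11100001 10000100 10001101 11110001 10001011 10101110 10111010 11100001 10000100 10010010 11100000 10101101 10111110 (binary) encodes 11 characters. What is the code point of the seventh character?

U+50F4

Offset 0: leading byte 0xF0 = 11110000 → 4-byte char #1 = F0 9D 97 98.
Offset 4: leading byte 0xCE = 11001110 → 2-byte char #2 = CE B2.
Offset 6: leading byte 0xEE = 11101110 → 3-byte char #3 = EE 9B BD.
Offset 9: leading byte 0xF0 = 11110000 → 4-byte char #4 = F0 92 85 A6.
Offset 13: leading byte 0xEB = 11101011 → 3-byte char #5 = EB 92 88.
Offset 16: leading byte 0xE2 = 11100010 → 3-byte char #6 = E2 BC 9C.
Offset 19: leading byte 0xE5 = 11100101 → 3-byte char #7 = E5 83 B4.
Leading byte 0xE5 = 11100101 matches 1110xxxx → 3-byte sequence.
Byte 1: 0xE5 = 11100101, payload 0101 (4 bits).
Byte 2: 0x83 = 10000011 (10xxxxxx ✓), payload 000011.
Byte 3: 0xB4 = 10110100 (10xxxxxx ✓), payload 110100.
Concatenate: 0101000011110100 = 0x50F4 (16 bits → U+50F4).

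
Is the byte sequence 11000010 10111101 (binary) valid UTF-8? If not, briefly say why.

Leading byte 0xC2 = 11000010 → 2-byte form.
Continuation bytes 0xBD=10111101 all match 10xxxxxx.
Decoded value 0xBD is ≥ 0x80 (shortest form) and not a surrogate.

valid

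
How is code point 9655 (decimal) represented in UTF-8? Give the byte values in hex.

E2 96 B7

U+25B7 = 0x25B7 = 9655 decimal. In range U+0800–U+FFFF → 3-byte form: 1110xxxx 10xxxxxx 10xxxxxx.
Binary (16 bits): 0010010110110111.
Split 4+6+6: 0010 | 010110 | 110111.
Byte 1: 11100010 = 0xE2.
Byte 2: 10010110 = 0x96.
Byte 3: 10110111 = 0xB7.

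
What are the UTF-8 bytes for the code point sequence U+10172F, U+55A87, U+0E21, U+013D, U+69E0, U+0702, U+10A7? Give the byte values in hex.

F4 81 9C AF F1 95 AA 87 E0 B8 A1 C4 BD E6 A7 A0 DC 82 E1 82 A7

U+10172F: 4-byte form → F4 81 9C AF.
U+55A87: 4-byte form → F1 95 AA 87.
U+0E21: 3-byte form → E0 B8 A1.
U+013D: 2-byte form → C4 BD.
U+69E0: 3-byte form → E6 A7 A0.
U+0702: 2-byte form → DC 82.
U+10A7: 3-byte form → E1 82 A7.
Concatenated (21 bytes): F4 81 9C AF F1 95 AA 87 E0 B8 A1 C4 BD E6 A7 A0 DC 82 E1 82 A7.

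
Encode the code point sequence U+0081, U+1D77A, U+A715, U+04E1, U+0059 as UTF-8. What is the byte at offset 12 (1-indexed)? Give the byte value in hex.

1-indexed offset 12 is 0-indexed offset 11.
U+0081 → 2-byte form C2 81 at offsets 0–1.
U+1D77A → 4-byte form F0 9D 9D BA at offsets 2–5.
U+A715 → 3-byte form EA 9C 95 at offsets 6–8.
U+04E1 → 2-byte form D3 A1 at offsets 9–10.
U+0059 → 1-byte form 59 at offsets 11–11.
Offset 11 falls in char 5's range; it's byte 1 of 59 = 0x59.

0x59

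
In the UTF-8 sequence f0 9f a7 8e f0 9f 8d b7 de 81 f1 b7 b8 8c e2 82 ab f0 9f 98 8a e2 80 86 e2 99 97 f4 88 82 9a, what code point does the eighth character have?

U+2657

Offset 0: leading byte 0xF0 = 11110000 → 4-byte char #1 = F0 9F A7 8E.
Offset 4: leading byte 0xF0 = 11110000 → 4-byte char #2 = F0 9F 8D B7.
Offset 8: leading byte 0xDE = 11011110 → 2-byte char #3 = DE 81.
Offset 10: leading byte 0xF1 = 11110001 → 4-byte char #4 = F1 B7 B8 8C.
Offset 14: leading byte 0xE2 = 11100010 → 3-byte char #5 = E2 82 AB.
Offset 17: leading byte 0xF0 = 11110000 → 4-byte char #6 = F0 9F 98 8A.
Offset 21: leading byte 0xE2 = 11100010 → 3-byte char #7 = E2 80 86.
Offset 24: leading byte 0xE2 = 11100010 → 3-byte char #8 = E2 99 97.
Leading byte 0xE2 = 11100010 matches 1110xxxx → 3-byte sequence.
Byte 1: 0xE2 = 11100010, payload 0010 (4 bits).
Byte 2: 0x99 = 10011001 (10xxxxxx ✓), payload 011001.
Byte 3: 0x97 = 10010111 (10xxxxxx ✓), payload 010111.
Concatenate: 0010011001010111 = 0x2657 (16 bits → U+2657).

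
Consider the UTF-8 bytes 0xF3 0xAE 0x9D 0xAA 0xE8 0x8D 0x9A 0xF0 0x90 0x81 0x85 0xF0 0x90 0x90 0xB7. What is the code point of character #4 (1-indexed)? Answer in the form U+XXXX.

U+10437

Offset 0: leading byte 0xF3 = 11110011 → 4-byte char #1 = F3 AE 9D AA.
Offset 4: leading byte 0xE8 = 11101000 → 3-byte char #2 = E8 8D 9A.
Offset 7: leading byte 0xF0 = 11110000 → 4-byte char #3 = F0 90 81 85.
Offset 11: leading byte 0xF0 = 11110000 → 4-byte char #4 = F0 90 90 B7.
Leading byte 0xF0 = 11110000 matches 11110xxx → 4-byte sequence.
Byte 1: 0xF0 = 11110000, payload 000 (3 bits).
Byte 2: 0x90 = 10010000 (10xxxxxx ✓), payload 010000.
Byte 3: 0x90 = 10010000 (10xxxxxx ✓), payload 010000.
Byte 4: 0xB7 = 10110111 (10xxxxxx ✓), payload 110111.
Concatenate: 000010000010000110111 = 0x10437 (21 bits → U+10437).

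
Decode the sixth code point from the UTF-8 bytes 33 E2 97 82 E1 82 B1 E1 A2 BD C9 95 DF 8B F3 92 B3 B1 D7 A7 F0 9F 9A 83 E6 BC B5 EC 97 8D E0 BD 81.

U+07CB

Offset 0: leading byte 0x33 = 00110011 → 1-byte char #1 = 33.
Offset 1: leading byte 0xE2 = 11100010 → 3-byte char #2 = E2 97 82.
Offset 4: leading byte 0xE1 = 11100001 → 3-byte char #3 = E1 82 B1.
Offset 7: leading byte 0xE1 = 11100001 → 3-byte char #4 = E1 A2 BD.
Offset 10: leading byte 0xC9 = 11001001 → 2-byte char #5 = C9 95.
Offset 12: leading byte 0xDF = 11011111 → 2-byte char #6 = DF 8B.
Leading byte 0xDF = 11011111 matches 110xxxxx → 2-byte sequence.
Byte 1: 0xDF = 11011111, payload 11111 (5 bits).
Byte 2: 0x8B = 10001011 (10xxxxxx ✓), payload 001011.
Concatenate: 11111001011 = 0x7CB (11 bits → U+07CB).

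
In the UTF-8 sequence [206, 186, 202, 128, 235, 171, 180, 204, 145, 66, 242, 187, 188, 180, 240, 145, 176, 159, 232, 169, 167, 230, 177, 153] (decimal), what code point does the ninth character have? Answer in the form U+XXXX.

U+6C59

Offset 0: leading byte 0xCE = 11001110 → 2-byte char #1 = CE BA.
Offset 2: leading byte 0xCA = 11001010 → 2-byte char #2 = CA 80.
Offset 4: leading byte 0xEB = 11101011 → 3-byte char #3 = EB AB B4.
Offset 7: leading byte 0xCC = 11001100 → 2-byte char #4 = CC 91.
Offset 9: leading byte 0x42 = 01000010 → 1-byte char #5 = 42.
Offset 10: leading byte 0xF2 = 11110010 → 4-byte char #6 = F2 BB BC B4.
Offset 14: leading byte 0xF0 = 11110000 → 4-byte char #7 = F0 91 B0 9F.
Offset 18: leading byte 0xE8 = 11101000 → 3-byte char #8 = E8 A9 A7.
Offset 21: leading byte 0xE6 = 11100110 → 3-byte char #9 = E6 B1 99.
Leading byte 0xE6 = 11100110 matches 1110xxxx → 3-byte sequence.
Byte 1: 0xE6 = 11100110, payload 0110 (4 bits).
Byte 2: 0xB1 = 10110001 (10xxxxxx ✓), payload 110001.
Byte 3: 0x99 = 10011001 (10xxxxxx ✓), payload 011001.
Concatenate: 0110110001011001 = 0x6C59 (16 bits → U+6C59).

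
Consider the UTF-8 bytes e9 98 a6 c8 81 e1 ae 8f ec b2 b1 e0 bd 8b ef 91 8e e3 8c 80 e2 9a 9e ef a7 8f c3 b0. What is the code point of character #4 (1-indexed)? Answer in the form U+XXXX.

Offset 0: leading byte 0xE9 = 11101001 → 3-byte char #1 = E9 98 A6.
Offset 3: leading byte 0xC8 = 11001000 → 2-byte char #2 = C8 81.
Offset 5: leading byte 0xE1 = 11100001 → 3-byte char #3 = E1 AE 8F.
Offset 8: leading byte 0xEC = 11101100 → 3-byte char #4 = EC B2 B1.
Leading byte 0xEC = 11101100 matches 1110xxxx → 3-byte sequence.
Byte 1: 0xEC = 11101100, payload 1100 (4 bits).
Byte 2: 0xB2 = 10110010 (10xxxxxx ✓), payload 110010.
Byte 3: 0xB1 = 10110001 (10xxxxxx ✓), payload 110001.
Concatenate: 1100110010110001 = 0xCCB1 (16 bits → U+CCB1).

U+CCB1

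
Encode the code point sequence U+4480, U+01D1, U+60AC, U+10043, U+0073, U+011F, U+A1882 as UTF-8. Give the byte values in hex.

E4 92 80 C7 91 E6 82 AC F0 90 81 83 73 C4 9F F2 A1 A2 82

U+4480: 3-byte form → E4 92 80.
U+01D1: 2-byte form → C7 91.
U+60AC: 3-byte form → E6 82 AC.
U+10043: 4-byte form → F0 90 81 83.
U+0073: 1-byte form → 73.
U+011F: 2-byte form → C4 9F.
U+A1882: 4-byte form → F2 A1 A2 82.
Concatenated (19 bytes): E4 92 80 C7 91 E6 82 AC F0 90 81 83 73 C4 9F F2 A1 A2 82.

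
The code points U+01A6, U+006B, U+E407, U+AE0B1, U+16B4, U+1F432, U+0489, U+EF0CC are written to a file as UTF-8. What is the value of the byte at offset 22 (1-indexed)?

1-indexed offset 22 is 0-indexed offset 21.
U+01A6 → 2-byte form C6 A6 at offsets 0–1.
U+006B → 1-byte form 6B at offsets 2–2.
U+E407 → 3-byte form EE 90 87 at offsets 3–5.
U+AE0B1 → 4-byte form F2 AE 82 B1 at offsets 6–9.
U+16B4 → 3-byte form E1 9A B4 at offsets 10–12.
U+1F432 → 4-byte form F0 9F 90 B2 at offsets 13–16.
U+0489 → 2-byte form D2 89 at offsets 17–18.
U+EF0CC → 4-byte form F3 AF 83 8C at offsets 19–22.
Offset 21 falls in char 8's range; it's byte 3 of F3 AF 83 8C = 0x83.

0x83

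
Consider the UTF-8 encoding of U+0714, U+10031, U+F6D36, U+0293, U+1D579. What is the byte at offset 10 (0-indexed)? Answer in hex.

U+0714 → 2-byte form DC 94 at offsets 0–1.
U+10031 → 4-byte form F0 90 80 B1 at offsets 2–5.
U+F6D36 → 4-byte form F3 B6 B4 B6 at offsets 6–9.
U+0293 → 2-byte form CA 93 at offsets 10–11.
Offset 10 falls in char 4's range; it's byte 1 of CA 93 = 0xCA.

0xCA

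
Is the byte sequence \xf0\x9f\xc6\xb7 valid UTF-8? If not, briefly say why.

invalid (non-continuation byte where continuation expected)

Leading byte 0xF0 = 11110000 → 4-byte form.
Byte 3 is 0xC6 = 11000110, which is not 10xxxxxx — expected a continuation byte.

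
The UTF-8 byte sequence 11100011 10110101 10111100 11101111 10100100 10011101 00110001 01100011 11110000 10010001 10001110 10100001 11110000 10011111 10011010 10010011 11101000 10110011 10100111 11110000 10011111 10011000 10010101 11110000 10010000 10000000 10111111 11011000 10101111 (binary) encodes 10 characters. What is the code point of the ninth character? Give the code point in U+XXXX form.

Offset 0: leading byte 0xE3 = 11100011 → 3-byte char #1 = E3 B5 BC.
Offset 3: leading byte 0xEF = 11101111 → 3-byte char #2 = EF A4 9D.
Offset 6: leading byte 0x31 = 00110001 → 1-byte char #3 = 31.
Offset 7: leading byte 0x63 = 01100011 → 1-byte char #4 = 63.
Offset 8: leading byte 0xF0 = 11110000 → 4-byte char #5 = F0 91 8E A1.
Offset 12: leading byte 0xF0 = 11110000 → 4-byte char #6 = F0 9F 9A 93.
Offset 16: leading byte 0xE8 = 11101000 → 3-byte char #7 = E8 B3 A7.
Offset 19: leading byte 0xF0 = 11110000 → 4-byte char #8 = F0 9F 98 95.
Offset 23: leading byte 0xF0 = 11110000 → 4-byte char #9 = F0 90 80 BF.
Leading byte 0xF0 = 11110000 matches 11110xxx → 4-byte sequence.
Byte 1: 0xF0 = 11110000, payload 000 (3 bits).
Byte 2: 0x90 = 10010000 (10xxxxxx ✓), payload 010000.
Byte 3: 0x80 = 10000000 (10xxxxxx ✓), payload 000000.
Byte 4: 0xBF = 10111111 (10xxxxxx ✓), payload 111111.
Concatenate: 000010000000000111111 = 0x1003F (21 bits → U+1003F).

U+1003F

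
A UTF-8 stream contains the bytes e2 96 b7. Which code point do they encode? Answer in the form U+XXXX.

Leading byte 0xE2 = 11100010 matches 1110xxxx → 3-byte sequence.
Byte 1: 0xE2 = 11100010, payload 0010 (4 bits).
Byte 2: 0x96 = 10010110 (10xxxxxx ✓), payload 010110.
Byte 3: 0xB7 = 10110111 (10xxxxxx ✓), payload 110111.
Concatenate: 0010010110110111 = 0x25B7 (16 bits → U+25B7).

U+25B7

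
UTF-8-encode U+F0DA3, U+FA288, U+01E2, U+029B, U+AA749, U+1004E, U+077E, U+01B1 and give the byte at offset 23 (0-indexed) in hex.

0xB1

U+F0DA3 → 4-byte form F3 B0 B6 A3 at offsets 0–3.
U+FA288 → 4-byte form F3 BA 8A 88 at offsets 4–7.
U+01E2 → 2-byte form C7 A2 at offsets 8–9.
U+029B → 2-byte form CA 9B at offsets 10–11.
U+AA749 → 4-byte form F2 AA 9D 89 at offsets 12–15.
U+1004E → 4-byte form F0 90 81 8E at offsets 16–19.
U+077E → 2-byte form DD BE at offsets 20–21.
U+01B1 → 2-byte form C6 B1 at offsets 22–23.
Offset 23 falls in char 8's range; it's byte 2 of C6 B1 = 0xB1.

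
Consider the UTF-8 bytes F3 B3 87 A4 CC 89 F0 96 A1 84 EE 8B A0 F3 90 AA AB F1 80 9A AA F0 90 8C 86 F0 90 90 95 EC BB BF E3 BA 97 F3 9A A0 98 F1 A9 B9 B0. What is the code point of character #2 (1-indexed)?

Offset 0: leading byte 0xF3 = 11110011 → 4-byte char #1 = F3 B3 87 A4.
Offset 4: leading byte 0xCC = 11001100 → 2-byte char #2 = CC 89.
Leading byte 0xCC = 11001100 matches 110xxxxx → 2-byte sequence.
Byte 1: 0xCC = 11001100, payload 01100 (5 bits).
Byte 2: 0x89 = 10001001 (10xxxxxx ✓), payload 001001.
Concatenate: 01100001001 = 0x309 (11 bits → U+0309).

U+0309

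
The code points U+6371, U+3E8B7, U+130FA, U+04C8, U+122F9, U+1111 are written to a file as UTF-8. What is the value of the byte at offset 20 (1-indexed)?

1-indexed offset 20 is 0-indexed offset 19.
U+6371 → 3-byte form E6 8D B1 at offsets 0–2.
U+3E8B7 → 4-byte form F0 BE A2 B7 at offsets 3–6.
U+130FA → 4-byte form F0 93 83 BA at offsets 7–10.
U+04C8 → 2-byte form D3 88 at offsets 11–12.
U+122F9 → 4-byte form F0 92 8B B9 at offsets 13–16.
U+1111 → 3-byte form E1 84 91 at offsets 17–19.
Offset 19 falls in char 6's range; it's byte 3 of E1 84 91 = 0x91.

0x91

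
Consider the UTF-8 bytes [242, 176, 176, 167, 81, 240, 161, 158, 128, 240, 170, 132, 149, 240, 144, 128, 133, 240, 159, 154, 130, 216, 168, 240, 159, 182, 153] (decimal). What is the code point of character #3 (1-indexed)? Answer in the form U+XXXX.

Offset 0: leading byte 0xF2 = 11110010 → 4-byte char #1 = F2 B0 B0 A7.
Offset 4: leading byte 0x51 = 01010001 → 1-byte char #2 = 51.
Offset 5: leading byte 0xF0 = 11110000 → 4-byte char #3 = F0 A1 9E 80.
Leading byte 0xF0 = 11110000 matches 11110xxx → 4-byte sequence.
Byte 1: 0xF0 = 11110000, payload 000 (3 bits).
Byte 2: 0xA1 = 10100001 (10xxxxxx ✓), payload 100001.
Byte 3: 0x9E = 10011110 (10xxxxxx ✓), payload 011110.
Byte 4: 0x80 = 10000000 (10xxxxxx ✓), payload 000000.
Concatenate: 000100001011110000000 = 0x21780 (21 bits → U+21780).

U+21780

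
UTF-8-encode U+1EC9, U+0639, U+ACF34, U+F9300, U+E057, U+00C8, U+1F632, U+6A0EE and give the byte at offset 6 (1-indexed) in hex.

0xF2

1-indexed offset 6 is 0-indexed offset 5.
U+1EC9 → 3-byte form E1 BB 89 at offsets 0–2.
U+0639 → 2-byte form D8 B9 at offsets 3–4.
U+ACF34 → 4-byte form F2 AC BC B4 at offsets 5–8.
Offset 5 falls in char 3's range; it's byte 1 of F2 AC BC B4 = 0xF2.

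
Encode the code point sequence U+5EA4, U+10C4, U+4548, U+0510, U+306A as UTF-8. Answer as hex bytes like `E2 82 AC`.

U+5EA4: 3-byte form → E5 BA A4.
U+10C4: 3-byte form → E1 83 84.
U+4548: 3-byte form → E4 95 88.
U+0510: 2-byte form → D4 90.
U+306A: 3-byte form → E3 81 AA.
Concatenated (14 bytes): E5 BA A4 E1 83 84 E4 95 88 D4 90 E3 81 AA.

E5 BA A4 E1 83 84 E4 95 88 D4 90 E3 81 AA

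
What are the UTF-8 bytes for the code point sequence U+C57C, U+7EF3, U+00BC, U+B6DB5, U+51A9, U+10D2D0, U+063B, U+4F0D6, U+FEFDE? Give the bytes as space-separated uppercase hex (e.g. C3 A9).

U+C57C: 3-byte form → EC 95 BC.
U+7EF3: 3-byte form → E7 BB B3.
U+00BC: 2-byte form → C2 BC.
U+B6DB5: 4-byte form → F2 B6 B6 B5.
U+51A9: 3-byte form → E5 86 A9.
U+10D2D0: 4-byte form → F4 8D 8B 90.
U+063B: 2-byte form → D8 BB.
U+4F0D6: 4-byte form → F1 8F 83 96.
U+FEFDE: 4-byte form → F3 BE BF 9E.
Concatenated (29 bytes): EC 95 BC E7 BB B3 C2 BC F2 B6 B6 B5 E5 86 A9 F4 8D 8B 90 D8 BB F1 8F 83 96 F3 BE BF 9E.

EC 95 BC E7 BB B3 C2 BC F2 B6 B6 B5 E5 86 A9 F4 8D 8B 90 D8 BB F1 8F 83 96 F3 BE BF 9E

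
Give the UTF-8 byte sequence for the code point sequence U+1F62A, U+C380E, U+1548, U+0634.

U+1F62A: 4-byte form → F0 9F 98 AA.
U+C380E: 4-byte form → F3 83 A0 8E.
U+1548: 3-byte form → E1 95 88.
U+0634: 2-byte form → D8 B4.
Concatenated (13 bytes): F0 9F 98 AA F3 83 A0 8E E1 95 88 D8 B4.

F0 9F 98 AA F3 83 A0 8E E1 95 88 D8 B4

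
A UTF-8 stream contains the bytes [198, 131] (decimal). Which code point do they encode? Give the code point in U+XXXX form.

Leading byte 0xC6 = 11000110 matches 110xxxxx → 2-byte sequence.
Byte 1: 0xC6 = 11000110, payload 00110 (5 bits).
Byte 2: 0x83 = 10000011 (10xxxxxx ✓), payload 000011.
Concatenate: 00110000011 = 0x183 (11 bits → U+0183).

U+0183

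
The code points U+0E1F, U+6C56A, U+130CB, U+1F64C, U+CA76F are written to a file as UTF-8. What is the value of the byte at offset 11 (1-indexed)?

1-indexed offset 11 is 0-indexed offset 10.
U+0E1F → 3-byte form E0 B8 9F at offsets 0–2.
U+6C56A → 4-byte form F1 AC 95 AA at offsets 3–6.
U+130CB → 4-byte form F0 93 83 8B at offsets 7–10.
Offset 10 falls in char 3's range; it's byte 4 of F0 93 83 8B = 0x8B.

0x8B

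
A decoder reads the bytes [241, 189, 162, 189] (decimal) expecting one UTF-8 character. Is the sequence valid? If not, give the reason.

valid

Leading byte 0xF1 = 11110001 → 4-byte form.
Continuation bytes 0xBD=10111101, 0xA2=10100010, 0xBD=10111101 all match 10xxxxxx.
Decoded value 0x7D8BD is ≥ 0x10000 (shortest form) and not a surrogate.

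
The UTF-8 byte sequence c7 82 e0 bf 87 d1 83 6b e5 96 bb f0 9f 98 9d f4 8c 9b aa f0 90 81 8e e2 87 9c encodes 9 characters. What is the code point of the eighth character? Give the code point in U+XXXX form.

U+1004E

Offset 0: leading byte 0xC7 = 11000111 → 2-byte char #1 = C7 82.
Offset 2: leading byte 0xE0 = 11100000 → 3-byte char #2 = E0 BF 87.
Offset 5: leading byte 0xD1 = 11010001 → 2-byte char #3 = D1 83.
Offset 7: leading byte 0x6B = 01101011 → 1-byte char #4 = 6B.
Offset 8: leading byte 0xE5 = 11100101 → 3-byte char #5 = E5 96 BB.
Offset 11: leading byte 0xF0 = 11110000 → 4-byte char #6 = F0 9F 98 9D.
Offset 15: leading byte 0xF4 = 11110100 → 4-byte char #7 = F4 8C 9B AA.
Offset 19: leading byte 0xF0 = 11110000 → 4-byte char #8 = F0 90 81 8E.
Leading byte 0xF0 = 11110000 matches 11110xxx → 4-byte sequence.
Byte 1: 0xF0 = 11110000, payload 000 (3 bits).
Byte 2: 0x90 = 10010000 (10xxxxxx ✓), payload 010000.
Byte 3: 0x81 = 10000001 (10xxxxxx ✓), payload 000001.
Byte 4: 0x8E = 10001110 (10xxxxxx ✓), payload 001110.
Concatenate: 000010000000001001110 = 0x1004E (21 bits → U+1004E).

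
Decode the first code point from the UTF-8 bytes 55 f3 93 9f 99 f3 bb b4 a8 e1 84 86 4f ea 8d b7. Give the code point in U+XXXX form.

U+0055

Offset 0: leading byte 0x55 = 01010101 → 1-byte char #1 = 55.
Leading byte 0x55 = 01010101 matches 0xxxxxxx → 1-byte sequence.
Byte 1: 0x55 = 01010101, payload 1010101 (7 bits).
Concatenate: 1010101 = 0x55 (7 bits → U+0055).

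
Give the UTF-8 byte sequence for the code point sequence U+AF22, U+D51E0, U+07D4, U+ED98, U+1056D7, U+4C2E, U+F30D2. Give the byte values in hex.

EA BC A2 F3 95 87 A0 DF 94 EE B6 98 F4 85 9B 97 E4 B0 AE F3 B3 83 92

U+AF22: 3-byte form → EA BC A2.
U+D51E0: 4-byte form → F3 95 87 A0.
U+07D4: 2-byte form → DF 94.
U+ED98: 3-byte form → EE B6 98.
U+1056D7: 4-byte form → F4 85 9B 97.
U+4C2E: 3-byte form → E4 B0 AE.
U+F30D2: 4-byte form → F3 B3 83 92.
Concatenated (23 bytes): EA BC A2 F3 95 87 A0 DF 94 EE B6 98 F4 85 9B 97 E4 B0 AE F3 B3 83 92.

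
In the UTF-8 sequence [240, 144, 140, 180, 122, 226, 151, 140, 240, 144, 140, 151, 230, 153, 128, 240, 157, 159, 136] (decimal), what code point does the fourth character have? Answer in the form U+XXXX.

Offset 0: leading byte 0xF0 = 11110000 → 4-byte char #1 = F0 90 8C B4.
Offset 4: leading byte 0x7A = 01111010 → 1-byte char #2 = 7A.
Offset 5: leading byte 0xE2 = 11100010 → 3-byte char #3 = E2 97 8C.
Offset 8: leading byte 0xF0 = 11110000 → 4-byte char #4 = F0 90 8C 97.
Leading byte 0xF0 = 11110000 matches 11110xxx → 4-byte sequence.
Byte 1: 0xF0 = 11110000, payload 000 (3 bits).
Byte 2: 0x90 = 10010000 (10xxxxxx ✓), payload 010000.
Byte 3: 0x8C = 10001100 (10xxxxxx ✓), payload 001100.
Byte 4: 0x97 = 10010111 (10xxxxxx ✓), payload 010111.
Concatenate: 000010000001100010111 = 0x10317 (21 bits → U+10317).

U+10317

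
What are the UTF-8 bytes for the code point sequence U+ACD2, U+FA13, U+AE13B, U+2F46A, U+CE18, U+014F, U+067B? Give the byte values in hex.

U+ACD2: 3-byte form → EA B3 92.
U+FA13: 3-byte form → EF A8 93.
U+AE13B: 4-byte form → F2 AE 84 BB.
U+2F46A: 4-byte form → F0 AF 91 AA.
U+CE18: 3-byte form → EC B8 98.
U+014F: 2-byte form → C5 8F.
U+067B: 2-byte form → D9 BB.
Concatenated (21 bytes): EA B3 92 EF A8 93 F2 AE 84 BB F0 AF 91 AA EC B8 98 C5 8F D9 BB.

EA B3 92 EF A8 93 F2 AE 84 BB F0 AF 91 AA EC B8 98 C5 8F D9 BB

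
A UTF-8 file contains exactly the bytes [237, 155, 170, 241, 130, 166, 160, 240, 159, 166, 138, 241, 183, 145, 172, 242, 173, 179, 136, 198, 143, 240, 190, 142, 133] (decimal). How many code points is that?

Byte at offset 0: 0xED = 11101101 → 3-byte char (#1). Advance 3.
Byte at offset 3: 0xF1 = 11110001 → 4-byte char (#2). Advance 4.
Byte at offset 7: 0xF0 = 11110000 → 4-byte char (#3). Advance 4.
Byte at offset 11: 0xF1 = 11110001 → 4-byte char (#4). Advance 4.
Byte at offset 15: 0xF2 = 11110010 → 4-byte char (#5). Advance 4.
Byte at offset 19: 0xC6 = 11000110 → 2-byte char (#6). Advance 2.
Byte at offset 21: 0xF0 = 11110000 → 4-byte char (#7). Advance 4.
Reached end at offset 25 after 7 code points.

7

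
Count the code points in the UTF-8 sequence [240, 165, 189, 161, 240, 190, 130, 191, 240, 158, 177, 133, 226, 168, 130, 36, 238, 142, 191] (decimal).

6

Byte at offset 0: 0xF0 = 11110000 → 4-byte char (#1). Advance 4.
Byte at offset 4: 0xF0 = 11110000 → 4-byte char (#2). Advance 4.
Byte at offset 8: 0xF0 = 11110000 → 4-byte char (#3). Advance 4.
Byte at offset 12: 0xE2 = 11100010 → 3-byte char (#4). Advance 3.
Byte at offset 15: 0x24 = 00100100 → 1-byte char (#5). Advance 1.
Byte at offset 16: 0xEE = 11101110 → 3-byte char (#6). Advance 3.
Reached end at offset 19 after 6 code points.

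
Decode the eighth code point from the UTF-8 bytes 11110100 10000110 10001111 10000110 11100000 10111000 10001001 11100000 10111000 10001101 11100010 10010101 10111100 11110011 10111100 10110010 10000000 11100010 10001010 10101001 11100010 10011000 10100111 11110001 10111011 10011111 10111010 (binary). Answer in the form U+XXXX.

Offset 0: leading byte 0xF4 = 11110100 → 4-byte char #1 = F4 86 8F 86.
Offset 4: leading byte 0xE0 = 11100000 → 3-byte char #2 = E0 B8 89.
Offset 7: leading byte 0xE0 = 11100000 → 3-byte char #3 = E0 B8 8D.
Offset 10: leading byte 0xE2 = 11100010 → 3-byte char #4 = E2 95 BC.
Offset 13: leading byte 0xF3 = 11110011 → 4-byte char #5 = F3 BC B2 80.
Offset 17: leading byte 0xE2 = 11100010 → 3-byte char #6 = E2 8A A9.
Offset 20: leading byte 0xE2 = 11100010 → 3-byte char #7 = E2 98 A7.
Offset 23: leading byte 0xF1 = 11110001 → 4-byte char #8 = F1 BB 9F BA.
Leading byte 0xF1 = 11110001 matches 11110xxx → 4-byte sequence.
Byte 1: 0xF1 = 11110001, payload 001 (3 bits).
Byte 2: 0xBB = 10111011 (10xxxxxx ✓), payload 111011.
Byte 3: 0x9F = 10011111 (10xxxxxx ✓), payload 011111.
Byte 4: 0xBA = 10111010 (10xxxxxx ✓), payload 111010.
Concatenate: 001111011011111111010 = 0x7B7FA (21 bits → U+7B7FA).

U+7B7FA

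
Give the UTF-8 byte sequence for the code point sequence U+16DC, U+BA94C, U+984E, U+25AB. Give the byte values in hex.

E1 9B 9C F2 BA A5 8C E9 A1 8E E2 96 AB

U+16DC: 3-byte form → E1 9B 9C.
U+BA94C: 4-byte form → F2 BA A5 8C.
U+984E: 3-byte form → E9 A1 8E.
U+25AB: 3-byte form → E2 96 AB.
Concatenated (13 bytes): E1 9B 9C F2 BA A5 8C E9 A1 8E E2 96 AB.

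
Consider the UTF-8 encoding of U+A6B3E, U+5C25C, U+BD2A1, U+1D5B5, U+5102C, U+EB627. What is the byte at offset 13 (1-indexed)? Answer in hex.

0xF0

1-indexed offset 13 is 0-indexed offset 12.
U+A6B3E → 4-byte form F2 A6 AC BE at offsets 0–3.
U+5C25C → 4-byte form F1 9C 89 9C at offsets 4–7.
U+BD2A1 → 4-byte form F2 BD 8A A1 at offsets 8–11.
U+1D5B5 → 4-byte form F0 9D 96 B5 at offsets 12–15.
Offset 12 falls in char 4's range; it's byte 1 of F0 9D 96 B5 = 0xF0.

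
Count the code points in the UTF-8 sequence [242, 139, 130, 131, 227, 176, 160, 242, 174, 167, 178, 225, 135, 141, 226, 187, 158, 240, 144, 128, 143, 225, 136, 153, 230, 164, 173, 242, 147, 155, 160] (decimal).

9

Byte at offset 0: 0xF2 = 11110010 → 4-byte char (#1). Advance 4.
Byte at offset 4: 0xE3 = 11100011 → 3-byte char (#2). Advance 3.
Byte at offset 7: 0xF2 = 11110010 → 4-byte char (#3). Advance 4.
Byte at offset 11: 0xE1 = 11100001 → 3-byte char (#4). Advance 3.
Byte at offset 14: 0xE2 = 11100010 → 3-byte char (#5). Advance 3.
Byte at offset 17: 0xF0 = 11110000 → 4-byte char (#6). Advance 4.
Byte at offset 21: 0xE1 = 11100001 → 3-byte char (#7). Advance 3.
Byte at offset 24: 0xE6 = 11100110 → 3-byte char (#8). Advance 3.
Byte at offset 27: 0xF2 = 11110010 → 4-byte char (#9). Advance 4.
Reached end at offset 31 after 9 code points.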